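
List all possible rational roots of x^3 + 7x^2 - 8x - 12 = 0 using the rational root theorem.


Rational root theorem: possible roots are ±p/q where:
  p divides the constant term (-12): p ∈ {1, 2, 3, 4, 6, 12}
  q divides the leading coefficient (1): q ∈ {1}

All possible rational roots: -12, -6, -4, -3, -2, -1, 1, 2, 3, 4, 6, 12

-12, -6, -4, -3, -2, -1, 1, 2, 3, 4, 6, 12


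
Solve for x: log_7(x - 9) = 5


Convert to exponential form: x - 9 = 7^5 = 16807
x = 16807 + 9 = 16816
Check: log_7(16816 - 9) = log_7(16807) = log_7(16807) = 5 ✓

x = 16816


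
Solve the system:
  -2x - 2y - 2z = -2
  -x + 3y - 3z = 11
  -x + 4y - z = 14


Using Cramer's rule. Expand each determinant along the first row.
D  = (-2)*[3*(-1) - (-3)*4] - (-2)*[(-1)*(-1) - (-3)*(-1)] + (-2)*[(-1)*4 - 3*(-1)]
  = (-2)*(9) - (-2)*(-2) + (-2)*(-1) = -20
Dx = (-2)*[3*(-1) - (-3)*4] - (-2)*[11*(-1) - (-3)*14] + (-2)*[11*4 - 3*14]
  = (-2)*(9) - (-2)*(31) + (-2)*(2) = 40
Dy = (-2)*[11*(-1) - (-3)*14] - (-2)*[(-1)*(-1) - (-3)*(-1)] + (-2)*[(-1)*14 - 11*(-1)]
  = (-2)*(31) - (-2)*(-2) + (-2)*(-3) = -60
Dz = (-2)*[3*14 - 11*4] - (-2)*[(-1)*14 - 11*(-1)] + (-2)*[(-1)*4 - 3*(-1)]
  = (-2)*(-2) - (-2)*(-3) + (-2)*(-1) = 0
x = Dx/D = 40/-20 = -2, y = Dy/D = -60/-20 = 3, z = Dz/D = 0/-20 = 0
Check eq1: (-2)(-2) + (-2)(3) + (-2)(0) = -2 = -2 ✓
Check eq2: (-1)(-2) + (3)(3) + (-3)(0) = 11 = 11 ✓
Check eq3: (-1)(-2) + (4)(3) + (-1)(0) = 14 = 14 ✓

x = -2, y = 3, z = 0


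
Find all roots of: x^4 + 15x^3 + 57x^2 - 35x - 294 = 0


Let p(x) = x^4 + 15x^3 + 57x^2 - 35x - 294. By the rational root theorem (leading coefficient 1), any rational root is an integer divisor of 294: try ±1, ±2, ... in turn.
Test x = 1: value = -256 ≠ 0.
Test x = -1: value = -216 ≠ 0.
Test x = 2: value = 0 ✓, so (x - 2) is a factor.
Synthetic division by (x - 2): bring down 1; 1(2) + 15 = 17; 17(2) + 57 = 91; 91(2) - 35 = 147; 147(2) - 294 = 0 → quotient x^3 + 17x^2 + 91x + 147, remainder 0.
Continue with the quotient x^3 + 17x^2 + 91x + 147 (candidates must divide 147).
Test x = 3: value = 600 ≠ 0.
Test x = -3: value = 0 ✓, so (x + 3) is a factor.
Synthetic division by (x + 3): bring down 1; 1(-3) + 17 = 14; 14(-3) + 91 = 49; 49(-3) + 147 = 0 → quotient x^2 + 14x + 49, remainder 0.
Solve the quadratic x^2 + 14x + 49 = 0: discriminant = 14^2 - 4(1)(49) = 196 - 196 = 0.
Discriminant = 0, so a double root: x = -14/2 = -7.
Collecting all roots found:

x = -7 (multiplicity 2), x = -3, x = 2


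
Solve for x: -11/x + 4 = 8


Subtract 4 from both sides: -11/x = 4
Multiply both sides by x: -11 = 4 * x
Divide by 4: x = -11/4

x = -11/4


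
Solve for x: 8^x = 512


Express both sides with the same base.
512 = 8^3
Since the bases match: x = 3

x = 3


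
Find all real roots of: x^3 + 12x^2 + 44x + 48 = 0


Let p(x) = x^3 + 12x^2 + 44x + 48. By the rational root theorem (leading coefficient 1), any rational root is an integer divisor of 48: try ±1, ±2, ... in turn.
Test x = 1: value = 105 ≠ 0.
Test x = -1: value = 15 ≠ 0.
Test x = 2: value = 192 ≠ 0.
Test x = -2: value = 0 ✓, so (x + 2) is a factor.
Synthetic division by (x + 2): bring down 1; 1(-2) + 12 = 10; 10(-2) + 44 = 24; 24(-2) + 48 = 0 → quotient x^2 + 10x + 24, remainder 0.
Solve the quadratic x^2 + 10x + 24 = 0: discriminant = 10^2 - 4(1)(24) = 100 - 96 = 4.
sqrt(4) = 2, so x = (-10 ± 2)/2: x = -4 or x = -6.

x = -6, x = -4, x = -2


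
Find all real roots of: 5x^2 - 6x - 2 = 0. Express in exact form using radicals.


Using the quadratic formula: x = (-b ± sqrt(b^2 - 4ac)) / (2a)
Here a = 5, b = -6, c = -2
Discriminant = b^2 - 4ac = (-6)^2 - 4(5)(-2) = 36 + 40 = 76
Since discriminant = 76 > 0, there are two real roots.
x = (6 ± 2*sqrt(19)) / 10
Simplifying: x = (3 ± sqrt(19)) / 5
Numerically: x ≈ 1.4718 or x ≈ -0.2718

x = (3 + sqrt(19)) / 5 or x = (3 - sqrt(19)) / 5


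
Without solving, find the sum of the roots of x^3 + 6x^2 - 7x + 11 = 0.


By Vieta's formulas for x^3 + bx^2 + cx + d = 0:
  r1 + r2 + r3 = -b/a = -6
  r1*r2 + r1*r3 + r2*r3 = c/a = -7
  r1*r2*r3 = -d/a = -11


Sum = -6


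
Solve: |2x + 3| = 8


An absolute value equation |expr| = 8 gives two cases:
Case 1: 2x + 3 = 8
  2x = 5, so x = 5/2
Case 2: 2x + 3 = -8
  2x = -11, so x = -11/2

x = -11/2, x = 5/2


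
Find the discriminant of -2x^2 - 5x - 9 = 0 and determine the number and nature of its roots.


For ax^2 + bx + c = 0, discriminant D = b^2 - 4ac
Here a = -2, b = -5, c = -9
D = (-5)^2 - 4(-2)(-9) = 25 - 72 = -47

D = -47 < 0
The equation has no real roots (2 complex conjugate roots).

Discriminant = -47, no real roots (2 complex conjugate roots)


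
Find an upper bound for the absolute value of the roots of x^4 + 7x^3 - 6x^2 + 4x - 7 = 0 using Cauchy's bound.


Cauchy's bound: all roots r satisfy |r| <= 1 + max(|a_i/a_n|) for i = 0,...,n-1
where a_n is the leading coefficient.

Coefficients: [1, 7, -6, 4, -7]
Leading coefficient a_n = 1
Ratios |a_i/a_n|: 7, 6, 4, 7
Maximum ratio: 7
Cauchy's bound: |r| <= 1 + 7 = 8

Upper bound = 8


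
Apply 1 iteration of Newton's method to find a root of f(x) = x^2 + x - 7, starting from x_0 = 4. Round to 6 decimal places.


Newton's method: x_(n+1) = x_n - f(x_n)/f'(x_n)
f(x) = x^2 + x - 7
f'(x) = 2x + 1

Iteration 1:
  f(4.000000) = 13.000000
  f'(4.000000) = 9.000000
  x_1 = 4.000000 - (13.000000)/(9.000000) = 2.555556

x_1 = 2.555556


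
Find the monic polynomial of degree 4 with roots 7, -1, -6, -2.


A monic polynomial with roots 7, -1, -6, -2 is:
p(x) = (x - 7)(x + 1)(x + 6)(x + 2)
After multiplying by (x - 7): x - 7
After multiplying by (x + 1): x^2 - 6x - 7
After multiplying by (x + 6): x^3 - 43x - 42
After multiplying by (x + 2): x^4 + 2x^3 - 43x^2 - 128x - 84

x^4 + 2x^3 - 43x^2 - 128x - 84


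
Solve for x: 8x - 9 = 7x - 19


Starting with: 8x - 9 = 7x - 19
Move all x terms to left: (8 - 7)x = -19 + 9
Simplify: x = -10
Divide both sides by 1: x = -10

x = -10


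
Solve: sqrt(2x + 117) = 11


Square both sides: 2x + 117 = 11^2 = 121
2x = 121 - 117 = 4
x = 2
Check: sqrt(2*2 + 117) = sqrt(121) = 11 ✓

x = 2


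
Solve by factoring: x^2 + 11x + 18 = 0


We need two numbers that multiply to 18 and add to 11.
Those numbers are 2 and 9 (since 2 * 9 = 18 and 2 + 9 = 11).
So x^2 + 11x + 18 = (x + 2)(x + 9) = 0
Setting each factor to zero: x = -2 or x = -9

x = -9, x = -2


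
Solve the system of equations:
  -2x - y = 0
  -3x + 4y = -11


Using Cramer's rule:
Determinant D = (-2)(4) - (-3)(-1) = -8 - 3 = -11
Dx = (0)(4) - (-11)(-1) = 0 - 11 = -11
Dy = (-2)(-11) - (-3)(0) = 22 - 0 = 22
x = Dx/D = -11/-11 = 1
y = Dy/D = 22/-11 = -2

x = 1, y = -2


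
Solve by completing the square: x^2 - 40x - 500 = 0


Start: x^2 - 40x - 500 = 0
Move constant: x^2 - 40x = 500
Half of -40 is -20, squared is 400
Add 400 to both sides: x^2 - 40x + 400 = 900
(x - 20)^2 = 900
x - 20 = ±30
x = 20 + 30 = 50 or x = 20 - 30 = -10

x = -10, x = 50


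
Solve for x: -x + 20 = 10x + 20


Starting with: -x + 20 = 10x + 20
Move all x terms to left: (-1 - 10)x = 20 - 20
Simplify: -11x = 0
Divide both sides by -11: x = 0

x = 0


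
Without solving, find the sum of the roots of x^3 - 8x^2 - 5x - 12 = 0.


By Vieta's formulas for x^3 + bx^2 + cx + d = 0:
  r1 + r2 + r3 = -b/a = 8
  r1*r2 + r1*r3 + r2*r3 = c/a = -5
  r1*r2*r3 = -d/a = 12


Sum = 8


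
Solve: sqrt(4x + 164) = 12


Square both sides: 4x + 164 = 12^2 = 144
4x = 144 - 164 = -20
x = -5
Check: sqrt(4*(-5) + 164) = sqrt(144) = 12 ✓

x = -5


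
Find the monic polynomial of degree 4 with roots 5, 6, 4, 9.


A monic polynomial with roots 5, 6, 4, 9 is:
p(x) = (x - 5)(x - 6)(x - 4)(x - 9)
After multiplying by (x - 5): x - 5
After multiplying by (x - 6): x^2 - 11x + 30
After multiplying by (x - 4): x^3 - 15x^2 + 74x - 120
After multiplying by (x - 9): x^4 - 24x^3 + 209x^2 - 786x + 1080

x^4 - 24x^3 + 209x^2 - 786x + 1080


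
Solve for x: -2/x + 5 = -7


Subtract 5 from both sides: -2/x = -12
Multiply both sides by x: -2 = -12 * x
Divide by -12: x = 1/6

x = 1/6


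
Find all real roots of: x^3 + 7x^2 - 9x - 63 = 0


Let p(x) = x^3 + 7x^2 - 9x - 63. By the rational root theorem (leading coefficient 1), any rational root is an integer divisor of 63: try ±1, ±2, ... in turn.
Test x = 1: value = -64 ≠ 0.
Test x = -1: value = -48 ≠ 0.
Test x = 3: value = 0 ✓, so (x - 3) is a factor.
Synthetic division by (x - 3): bring down 1; 1(3) + 7 = 10; 10(3) - 9 = 21; 21(3) - 63 = 0 → quotient x^2 + 10x + 21, remainder 0.
Solve the quadratic x^2 + 10x + 21 = 0: discriminant = 10^2 - 4(1)(21) = 100 - 84 = 16.
sqrt(16) = 4, so x = (-10 ± 4)/2: x = -3 or x = -7.

x = -7, x = -3, x = 3


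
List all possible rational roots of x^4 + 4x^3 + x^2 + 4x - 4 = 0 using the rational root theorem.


Rational root theorem: possible roots are ±p/q where:
  p divides the constant term (-4): p ∈ {1, 2, 4}
  q divides the leading coefficient (1): q ∈ {1}

All possible rational roots: -4, -2, -1, 1, 2, 4

-4, -2, -1, 1, 2, 4


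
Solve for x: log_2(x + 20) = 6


Convert to exponential form: x + 20 = 2^6 = 64
x = 64 - 20 = 44
Check: log_2(44 + 20) = log_2(64) = log_2(64) = 6 ✓

x = 44


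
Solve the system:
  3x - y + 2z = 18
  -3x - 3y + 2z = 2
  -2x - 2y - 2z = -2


Using Cramer's rule. Expand each determinant along the first row.
D  = 3*[(-3)*(-2) - 2*(-2)] - (-1)*[(-3)*(-2) - 2*(-2)] + 2*[(-3)*(-2) - (-3)*(-2)]
  = 3*(10) - (-1)*(10) + 2*(0) = 40
Dx = 18*[(-3)*(-2) - 2*(-2)] - (-1)*[2*(-2) - 2*(-2)] + 2*[2*(-2) - (-3)*(-2)]
  = 18*(10) - (-1)*(0) + 2*(-10) = 160
Dy = 3*[2*(-2) - 2*(-2)] - 18*[(-3)*(-2) - 2*(-2)] + 2*[(-3)*(-2) - 2*(-2)]
  = 3*(0) - 18*(10) + 2*(10) = -160
Dz = 3*[(-3)*(-2) - 2*(-2)] - (-1)*[(-3)*(-2) - 2*(-2)] + 18*[(-3)*(-2) - (-3)*(-2)]
  = 3*(10) - (-1)*(10) + 18*(0) = 40
x = Dx/D = 160/40 = 4, y = Dy/D = -160/40 = -4, z = Dz/D = 40/40 = 1
Check eq1: (3)(4) + (-1)(-4) + (2)(1) = 18 = 18 ✓
Check eq2: (-3)(4) + (-3)(-4) + (2)(1) = 2 = 2 ✓
Check eq3: (-2)(4) + (-2)(-4) + (-2)(1) = -2 = -2 ✓

x = 4, y = -4, z = 1


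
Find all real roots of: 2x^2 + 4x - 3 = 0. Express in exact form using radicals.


Using the quadratic formula: x = (-b ± sqrt(b^2 - 4ac)) / (2a)
Here a = 2, b = 4, c = -3
Discriminant = b^2 - 4ac = 4^2 - 4(2)(-3) = 16 + 24 = 40
Since discriminant = 40 > 0, there are two real roots.
x = (-4 ± 2*sqrt(10)) / 4
Simplifying: x = (-2 ± sqrt(10)) / 2
Numerically: x ≈ 0.5811 or x ≈ -2.5811

x = (-2 + sqrt(10)) / 2 or x = (-2 - sqrt(10)) / 2


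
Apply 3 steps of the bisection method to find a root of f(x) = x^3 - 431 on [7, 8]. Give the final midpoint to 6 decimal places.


f(x) = x^3 - 431
f(7) = -88 < 0
f(8) = 81 > 0

Step 1: midpoint = (7.000000 + 8.000000)/2 = 7.500000
  f(7.500000) = -9.125000
  f(mid) < 0, so root is in [7.500000, 8.000000]

Step 2: midpoint = (7.500000 + 8.000000)/2 = 7.750000
  f(7.750000) = 34.484375
  f(mid) > 0, so root is in [7.500000, 7.750000]

Step 3: midpoint = (7.500000 + 7.750000)/2 = 7.625000
  f(7.625000) = 12.322266
  f(mid) > 0, so root is in [7.500000, 7.625000]

midpoint = 7.625000


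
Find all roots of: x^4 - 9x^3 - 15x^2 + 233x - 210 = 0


Let p(x) = x^4 - 9x^3 - 15x^2 + 233x - 210. By the rational root theorem (leading coefficient 1), any rational root is an integer divisor of 210: try ±1, ±2, ... in turn.
Test x = 1: value = 0 ✓, so (x - 1) is a factor.
Synthetic division by (x - 1): bring down 1; 1(1) - 9 = -8; (-8)(1) - 15 = -23; (-23)(1) + 233 = 210; 210(1) - 210 = 0 → quotient x^3 - 8x^2 - 23x + 210, remainder 0.
Continue with the quotient x^3 - 8x^2 - 23x + 210 (candidates must divide 210; re-test x = 1 first in case it repeats).
Test x = 1: value = 180 ≠ 0.
Test x = -1: value = 224 ≠ 0.
Test x = 2: value = 140 ≠ 0.
Test x = -2: value = 216 ≠ 0.
Test x = 3: value = 96 ≠ 0.
Test x = -3: value = 180 ≠ 0.
Test x = 5: value = 20 ≠ 0.
Test x = -5: value = 0 ✓, so (x + 5) is a factor.
Synthetic division by (x + 5): bring down 1; 1(-5) - 8 = -13; (-13)(-5) - 23 = 42; 42(-5) + 210 = 0 → quotient x^2 - 13x + 42, remainder 0.
Solve the quadratic x^2 - 13x + 42 = 0: discriminant = (-13)^2 - 4(1)(42) = 169 - 168 = 1.
sqrt(1) = 1, so x = (13 ± 1)/2: x = 7 or x = 6.
Collecting all roots found:

x = -5, x = 1, x = 6, x = 7


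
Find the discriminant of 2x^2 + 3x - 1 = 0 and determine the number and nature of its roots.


For ax^2 + bx + c = 0, discriminant D = b^2 - 4ac
Here a = 2, b = 3, c = -1
D = (3)^2 - 4(2)(-1) = 9 + 8 = 17

D = 17 > 0 but not a perfect square
The equation has 2 distinct real irrational roots.

Discriminant = 17, 2 distinct real irrational roots


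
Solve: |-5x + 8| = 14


An absolute value equation |expr| = 14 gives two cases:
Case 1: -5x + 8 = 14
  -5x = 6, so x = -6/5
Case 2: -5x + 8 = -14
  -5x = -22, so x = 22/5

x = -6/5, x = 22/5


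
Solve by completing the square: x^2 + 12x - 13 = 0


Start: x^2 + 12x - 13 = 0
Move constant: x^2 + 12x = 13
Half of 12 is 6, squared is 36
Add 36 to both sides: x^2 + 12x + 36 = 49
(x + 6)^2 = 49
x + 6 = ±7
x = -6 + 7 = 1 or x = -6 - 7 = -13

x = -13, x = 1


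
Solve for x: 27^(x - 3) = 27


Express both sides with the same base.
27 = 27^1
Since the bases match, equate exponents: x - 3 = 1
So x = 1 - (-3) = 4

x = 4


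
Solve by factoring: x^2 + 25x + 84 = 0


We need two numbers that multiply to 84 and add to 25.
Those numbers are 4 and 21 (since 4 * 21 = 84 and 4 + 21 = 25).
So x^2 + 25x + 84 = (x + 4)(x + 21) = 0
Setting each factor to zero: x = -4 or x = -21

x = -21, x = -4


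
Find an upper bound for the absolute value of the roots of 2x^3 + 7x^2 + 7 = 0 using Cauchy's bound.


Cauchy's bound: all roots r satisfy |r| <= 1 + max(|a_i/a_n|) for i = 0,...,n-1
where a_n is the leading coefficient.

Coefficients: [2, 7, 0, 7]
Leading coefficient a_n = 2
Ratios |a_i/a_n|: 7/2, 0, 7/2
Maximum ratio: 7/2
Cauchy's bound: |r| <= 1 + 7/2 = 9/2

Upper bound = 9/2


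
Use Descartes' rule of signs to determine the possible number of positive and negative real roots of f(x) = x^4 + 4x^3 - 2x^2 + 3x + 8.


Descartes' rule of signs:

For positive roots, count sign changes in f(x) = x^4 + 4x^3 - 2x^2 + 3x + 8:
Signs of coefficients: +, +, -, +, +
Number of sign changes: 2
Possible positive real roots: 2, 0

For negative roots, examine f(-x) = x^4 - 4x^3 - 2x^2 - 3x + 8:
Signs of coefficients: +, -, -, -, +
Number of sign changes: 2
Possible negative real roots: 2, 0

Positive roots: 2 or 0; Negative roots: 2 or 0


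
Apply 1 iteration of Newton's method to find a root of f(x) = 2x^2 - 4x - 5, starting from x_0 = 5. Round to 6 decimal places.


Newton's method: x_(n+1) = x_n - f(x_n)/f'(x_n)
f(x) = 2x^2 - 4x - 5
f'(x) = 4x - 4

Iteration 1:
  f(5.000000) = 25.000000
  f'(5.000000) = 16.000000
  x_1 = 5.000000 - (25.000000)/(16.000000) = 3.437500

x_1 = 3.437500


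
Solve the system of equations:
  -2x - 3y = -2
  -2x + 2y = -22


Using Cramer's rule:
Determinant D = (-2)(2) - (-2)(-3) = -4 - 6 = -10
Dx = (-2)(2) - (-22)(-3) = -4 - 66 = -70
Dy = (-2)(-22) - (-2)(-2) = 44 - 4 = 40
x = Dx/D = -70/-10 = 7
y = Dy/D = 40/-10 = -4

x = 7, y = -4


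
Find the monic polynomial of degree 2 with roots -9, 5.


A monic polynomial with roots -9, 5 is:
p(x) = (x + 9)(x - 5)
After multiplying by (x + 9): x + 9
After multiplying by (x - 5): x^2 + 4x - 45

x^2 + 4x - 45


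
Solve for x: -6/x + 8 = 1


Subtract 8 from both sides: -6/x = -7
Multiply both sides by x: -6 = -7 * x
Divide by -7: x = 6/7

x = 6/7


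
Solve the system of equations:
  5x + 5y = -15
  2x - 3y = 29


Using Cramer's rule:
Determinant D = (5)(-3) - (2)(5) = -15 - 10 = -25
Dx = (-15)(-3) - (29)(5) = 45 - 145 = -100
Dy = (5)(29) - (2)(-15) = 145 + 30 = 175
x = Dx/D = -100/-25 = 4
y = Dy/D = 175/-25 = -7

x = 4, y = -7


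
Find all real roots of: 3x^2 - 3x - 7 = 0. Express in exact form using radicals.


Using the quadratic formula: x = (-b ± sqrt(b^2 - 4ac)) / (2a)
Here a = 3, b = -3, c = -7
Discriminant = b^2 - 4ac = (-3)^2 - 4(3)(-7) = 9 + 84 = 93
Since discriminant = 93 > 0, there are two real roots.
x = (3 ± sqrt(93)) / 6
Numerically: x ≈ 2.1073 or x ≈ -1.1073

x = (3 + sqrt(93)) / 6 or x = (3 - sqrt(93)) / 6


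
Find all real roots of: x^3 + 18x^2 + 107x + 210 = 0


Let p(x) = x^3 + 18x^2 + 107x + 210. By the rational root theorem (leading coefficient 1), any rational root is an integer divisor of 210: try ±1, ±2, ... in turn.
Test x = 1: value = 336 ≠ 0.
Test x = -1: value = 120 ≠ 0.
Test x = 2: value = 504 ≠ 0.
Test x = -2: value = 60 ≠ 0.
Test x = 3: value = 720 ≠ 0.
Test x = -3: value = 24 ≠ 0.
Test x = 5: value = 1320 ≠ 0.
Test x = -5: value = 0 ✓, so (x + 5) is a factor.
Synthetic division by (x + 5): bring down 1; 1(-5) + 18 = 13; 13(-5) + 107 = 42; 42(-5) + 210 = 0 → quotient x^2 + 13x + 42, remainder 0.
Solve the quadratic x^2 + 13x + 42 = 0: discriminant = 13^2 - 4(1)(42) = 169 - 168 = 1.
sqrt(1) = 1, so x = (-13 ± 1)/2: x = -6 or x = -7.

x = -7, x = -6, x = -5


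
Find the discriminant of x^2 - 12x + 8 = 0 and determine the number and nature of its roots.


For ax^2 + bx + c = 0, discriminant D = b^2 - 4ac
Here a = 1, b = -12, c = 8
D = (-12)^2 - 4(1)(8) = 144 - 32 = 112

D = 112 > 0 but not a perfect square
The equation has 2 distinct real irrational roots.

Discriminant = 112, 2 distinct real irrational roots


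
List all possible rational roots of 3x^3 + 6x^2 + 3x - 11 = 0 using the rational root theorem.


Rational root theorem: possible roots are ±p/q where:
  p divides the constant term (-11): p ∈ {1, 11}
  q divides the leading coefficient (3): q ∈ {1, 3}

All possible rational roots: -11, -11/3, -1, -1/3, 1/3, 1, 11/3, 11

-11, -11/3, -1, -1/3, 1/3, 1, 11/3, 11


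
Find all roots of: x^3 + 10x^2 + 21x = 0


The constant term is 0, so x = 0 is a root. Factor out x:
  x^2 + 10x + 21 = 0
Solve the quadratic x^2 + 10x + 21 = 0: discriminant = 10^2 - 4(1)(21) = 100 - 84 = 16.
sqrt(16) = 4, so x = (-10 ± 4)/2: x = -3 or x = -7.
Collecting all roots found:

x = -7, x = -3, x = 0


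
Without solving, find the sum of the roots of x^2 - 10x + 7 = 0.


By Vieta's formulas for ax^2 + bx + c = 0:
  Sum of roots = -b/a
  Product of roots = c/a

Here a = 1, b = -10, c = 7
Sum = -(-10)/1 = 10
Product = 7/1 = 7

Sum = 10


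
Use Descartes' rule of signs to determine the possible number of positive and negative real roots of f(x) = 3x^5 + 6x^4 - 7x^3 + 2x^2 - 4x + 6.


Descartes' rule of signs:

For positive roots, count sign changes in f(x) = 3x^5 + 6x^4 - 7x^3 + 2x^2 - 4x + 6:
Signs of coefficients: +, +, -, +, -, +
Number of sign changes: 4
Possible positive real roots: 4, 2, 0

For negative roots, examine f(-x) = -3x^5 + 6x^4 + 7x^3 + 2x^2 + 4x + 6:
Signs of coefficients: -, +, +, +, +, +
Number of sign changes: 1
Possible negative real roots: 1

Positive roots: 4 or 2 or 0; Negative roots: 1


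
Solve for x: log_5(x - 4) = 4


Convert to exponential form: x - 4 = 5^4 = 625
x = 625 + 4 = 629
Check: log_5(629 - 4) = log_5(625) = log_5(625) = 4 ✓

x = 629


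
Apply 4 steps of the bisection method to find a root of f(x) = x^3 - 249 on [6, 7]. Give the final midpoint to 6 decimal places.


f(x) = x^3 - 249
f(6) = -33 < 0
f(7) = 94 > 0

Step 1: midpoint = (6.000000 + 7.000000)/2 = 6.500000
  f(6.500000) = 25.625000
  f(mid) > 0, so root is in [6.000000, 6.500000]

Step 2: midpoint = (6.000000 + 6.500000)/2 = 6.250000
  f(6.250000) = -4.859375
  f(mid) < 0, so root is in [6.250000, 6.500000]

Step 3: midpoint = (6.250000 + 6.500000)/2 = 6.375000
  f(6.375000) = 10.083984
  f(mid) > 0, so root is in [6.250000, 6.375000]

Step 4: midpoint = (6.250000 + 6.375000)/2 = 6.312500
  f(6.312500) = 2.538330
  f(mid) > 0, so root is in [6.250000, 6.312500]

midpoint = 6.312500


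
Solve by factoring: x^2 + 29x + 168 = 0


We need two numbers that multiply to 168 and add to 29.
Those numbers are 21 and 8 (since 21 * 8 = 168 and 21 + 8 = 29).
So x^2 + 29x + 168 = (x + 21)(x + 8) = 0
Setting each factor to zero: x = -21 or x = -8

x = -21, x = -8


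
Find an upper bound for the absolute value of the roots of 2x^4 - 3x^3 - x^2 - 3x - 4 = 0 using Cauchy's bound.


Cauchy's bound: all roots r satisfy |r| <= 1 + max(|a_i/a_n|) for i = 0,...,n-1
where a_n is the leading coefficient.

Coefficients: [2, -3, -1, -3, -4]
Leading coefficient a_n = 2
Ratios |a_i/a_n|: 3/2, 1/2, 3/2, 2
Maximum ratio: 2
Cauchy's bound: |r| <= 1 + 2 = 3

Upper bound = 3


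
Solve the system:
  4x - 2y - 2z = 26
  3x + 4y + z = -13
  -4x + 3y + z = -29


Using Cramer's rule. Expand each determinant along the first row.
D  = 4*[4*1 - 1*3] - (-2)*[3*1 - 1*(-4)] + (-2)*[3*3 - 4*(-4)]
  = 4*(1) - (-2)*(7) + (-2)*(25) = -32
Dx = 26*[4*1 - 1*3] - (-2)*[(-13)*1 - 1*(-29)] + (-2)*[(-13)*3 - 4*(-29)]
  = 26*(1) - (-2)*(16) + (-2)*(77) = -96
Dy = 4*[(-13)*1 - 1*(-29)] - 26*[3*1 - 1*(-4)] + (-2)*[3*(-29) - (-13)*(-4)]
  = 4*(16) - 26*(7) + (-2)*(-139) = 160
Dz = 4*[4*(-29) - (-13)*3] - (-2)*[3*(-29) - (-13)*(-4)] + 26*[3*3 - 4*(-4)]
  = 4*(-77) - (-2)*(-139) + 26*(25) = 64
x = Dx/D = -96/-32 = 3, y = Dy/D = 160/-32 = -5, z = Dz/D = 64/-32 = -2
Check eq1: (4)(3) + (-2)(-5) + (-2)(-2) = 26 = 26 ✓
Check eq2: (3)(3) + (4)(-5) + (1)(-2) = -13 = -13 ✓
Check eq3: (-4)(3) + (3)(-5) + (1)(-2) = -29 = -29 ✓

x = 3, y = -5, z = -2


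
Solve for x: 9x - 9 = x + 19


Starting with: 9x - 9 = x + 19
Move all x terms to left: (9 - 1)x = 19 + 9
Simplify: 8x = 28
Divide both sides by 8: x = 7/2

x = 7/2


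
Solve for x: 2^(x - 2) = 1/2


Express both sides with the same base.
1/2 = 2^(-1)
Since the bases match, equate exponents: x - 2 = -1
So x = -1 - (-2) = 1

x = 1


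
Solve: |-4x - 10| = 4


An absolute value equation |expr| = 4 gives two cases:
Case 1: -4x - 10 = 4
  -4x = 14, so x = -7/2
Case 2: -4x - 10 = -4
  -4x = 6, so x = -3/2

x = -7/2, x = -3/2


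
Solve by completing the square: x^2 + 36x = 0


Start: x^2 + 36x + 0 = 0
Move constant: x^2 + 36x = 0
Half of 36 is 18, squared is 324
Add 324 to both sides: x^2 + 36x + 324 = 324
(x + 18)^2 = 324
x + 18 = ±18
x = -18 + 18 = 0 or x = -18 - 18 = -36

x = -36, x = 0


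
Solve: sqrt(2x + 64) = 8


Square both sides: 2x + 64 = 8^2 = 64
2x = 64 - 64 = 0
x = 0
Check: sqrt(2*0 + 64) = sqrt(64) = 8 ✓

x = 0


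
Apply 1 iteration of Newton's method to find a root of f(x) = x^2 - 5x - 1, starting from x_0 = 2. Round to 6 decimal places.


Newton's method: x_(n+1) = x_n - f(x_n)/f'(x_n)
f(x) = x^2 - 5x - 1
f'(x) = 2x - 5

Iteration 1:
  f(2.000000) = -7.000000
  f'(2.000000) = -1.000000
  x_1 = 2.000000 - (-7.000000)/(-1.000000) = -5.000000

x_1 = -5.000000


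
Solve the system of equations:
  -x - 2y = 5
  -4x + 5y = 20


Using Cramer's rule:
Determinant D = (-1)(5) - (-4)(-2) = -5 - 8 = -13
Dx = (5)(5) - (20)(-2) = 25 + 40 = 65
Dy = (-1)(20) - (-4)(5) = -20 + 20 = 0
x = Dx/D = 65/-13 = -5
y = Dy/D = 0/-13 = 0

x = -5, y = 0


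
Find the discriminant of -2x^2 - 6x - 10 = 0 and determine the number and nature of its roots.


For ax^2 + bx + c = 0, discriminant D = b^2 - 4ac
Here a = -2, b = -6, c = -10
D = (-6)^2 - 4(-2)(-10) = 36 - 80 = -44

D = -44 < 0
The equation has no real roots (2 complex conjugate roots).

Discriminant = -44, no real roots (2 complex conjugate roots)


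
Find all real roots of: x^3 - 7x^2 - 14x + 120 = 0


Let p(x) = x^3 - 7x^2 - 14x + 120. By the rational root theorem (leading coefficient 1), any rational root is an integer divisor of 120: try ±1, ±2, ... in turn.
Test x = 1: value = 100 ≠ 0.
Test x = -1: value = 126 ≠ 0.
Test x = 2: value = 72 ≠ 0.
Test x = -2: value = 112 ≠ 0.
Test x = 3: value = 42 ≠ 0.
Test x = -3: value = 72 ≠ 0.
Test x = 4: value = 16 ≠ 0.
Test x = -4: value = 0 ✓, so (x + 4) is a factor.
Synthetic division by (x + 4): bring down 1; 1(-4) - 7 = -11; (-11)(-4) - 14 = 30; 30(-4) + 120 = 0 → quotient x^2 - 11x + 30, remainder 0.
Solve the quadratic x^2 - 11x + 30 = 0: discriminant = (-11)^2 - 4(1)(30) = 121 - 120 = 1.
sqrt(1) = 1, so x = (11 ± 1)/2: x = 6 or x = 5.

x = -4, x = 5, x = 6


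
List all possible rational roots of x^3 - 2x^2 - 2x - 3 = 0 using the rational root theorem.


Rational root theorem: possible roots are ±p/q where:
  p divides the constant term (-3): p ∈ {1, 3}
  q divides the leading coefficient (1): q ∈ {1}

All possible rational roots: -3, -1, 1, 3

-3, -1, 1, 3


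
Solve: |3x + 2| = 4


An absolute value equation |expr| = 4 gives two cases:
Case 1: 3x + 2 = 4
  3x = 2, so x = 2/3
Case 2: 3x + 2 = -4
  3x = -6, so x = -2

x = -2, x = 2/3


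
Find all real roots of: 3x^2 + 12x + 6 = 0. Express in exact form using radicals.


Using the quadratic formula: x = (-b ± sqrt(b^2 - 4ac)) / (2a)
Here a = 3, b = 12, c = 6
Discriminant = b^2 - 4ac = 12^2 - 4(3)(6) = 144 - 72 = 72
Since discriminant = 72 > 0, there are two real roots.
x = (-12 ± 6*sqrt(2)) / 6
Simplifying: x = -2 ± sqrt(2)
Numerically: x ≈ -0.5858 or x ≈ -3.4142

x = -2 + sqrt(2) or x = -2 - sqrt(2)


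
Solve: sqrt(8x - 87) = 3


Square both sides: 8x - 87 = 3^2 = 9
8x = 9 + 87 = 96
x = 12
Check: sqrt(8*12 - 87) = sqrt(9) = 3 ✓

x = 12


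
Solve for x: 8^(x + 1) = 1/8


Express both sides with the same base.
1/8 = 8^(-1)
Since the bases match, equate exponents: x + 1 = -1
So x = -1 - (1) = -2

x = -2


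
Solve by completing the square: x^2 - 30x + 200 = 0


Start: x^2 - 30x + 200 = 0
Move constant: x^2 - 30x = -200
Half of -30 is -15, squared is 225
Add 225 to both sides: x^2 - 30x + 225 = 25
(x - 15)^2 = 25
x - 15 = ±5
x = 15 + 5 = 20 or x = 15 - 5 = 10

x = 10, x = 20


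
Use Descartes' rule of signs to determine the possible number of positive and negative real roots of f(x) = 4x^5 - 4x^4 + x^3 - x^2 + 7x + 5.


Descartes' rule of signs:

For positive roots, count sign changes in f(x) = 4x^5 - 4x^4 + x^3 - x^2 + 7x + 5:
Signs of coefficients: +, -, +, -, +, +
Number of sign changes: 4
Possible positive real roots: 4, 2, 0

For negative roots, examine f(-x) = -4x^5 - 4x^4 - x^3 - x^2 - 7x + 5:
Signs of coefficients: -, -, -, -, -, +
Number of sign changes: 1
Possible negative real roots: 1

Positive roots: 4 or 2 or 0; Negative roots: 1


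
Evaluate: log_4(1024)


We need the exponent such that 4^? = 1024
4^5 = 1024
Therefore log_4(1024) = 5

5


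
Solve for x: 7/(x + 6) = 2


Multiply both sides by (x + 6): 7 = 2(x + 6)
Distribute: 7 = 2x + 12
2x = 7 - 12 = -5
x = -5/2

x = -5/2


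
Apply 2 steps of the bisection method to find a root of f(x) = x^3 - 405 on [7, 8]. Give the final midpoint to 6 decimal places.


f(x) = x^3 - 405
f(7) = -62 < 0
f(8) = 107 > 0

Step 1: midpoint = (7.000000 + 8.000000)/2 = 7.500000
  f(7.500000) = 16.875000
  f(mid) > 0, so root is in [7.000000, 7.500000]

Step 2: midpoint = (7.000000 + 7.500000)/2 = 7.250000
  f(7.250000) = -23.921875
  f(mid) < 0, so root is in [7.250000, 7.500000]

midpoint = 7.250000


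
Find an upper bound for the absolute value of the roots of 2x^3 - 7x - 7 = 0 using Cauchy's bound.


Cauchy's bound: all roots r satisfy |r| <= 1 + max(|a_i/a_n|) for i = 0,...,n-1
where a_n is the leading coefficient.

Coefficients: [2, 0, -7, -7]
Leading coefficient a_n = 2
Ratios |a_i/a_n|: 0, 7/2, 7/2
Maximum ratio: 7/2
Cauchy's bound: |r| <= 1 + 7/2 = 9/2

Upper bound = 9/2


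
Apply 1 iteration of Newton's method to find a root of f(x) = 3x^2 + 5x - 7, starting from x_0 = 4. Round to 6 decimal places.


Newton's method: x_(n+1) = x_n - f(x_n)/f'(x_n)
f(x) = 3x^2 + 5x - 7
f'(x) = 6x + 5

Iteration 1:
  f(4.000000) = 61.000000
  f'(4.000000) = 29.000000
  x_1 = 4.000000 - (61.000000)/(29.000000) = 1.896552

x_1 = 1.896552


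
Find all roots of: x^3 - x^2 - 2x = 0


The constant term is 0, so x = 0 is a root. Factor out x:
  x^2 - x - 2 = 0
Solve the quadratic x^2 - x - 2 = 0: discriminant = (-1)^2 - 4(1)(-2) = 1 + 8 = 9.
sqrt(9) = 3, so x = (1 ± 3)/2: x = 2 or x = -1.
Collecting all roots found:

x = -1, x = 0, x = 2


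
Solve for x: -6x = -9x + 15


Starting with: -6x = -9x + 15
Move all x terms to left: (-6 + 9)x = 15 - 0
Simplify: 3x = 15
Divide both sides by 3: x = 5

x = 5


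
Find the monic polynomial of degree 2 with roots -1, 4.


A monic polynomial with roots -1, 4 is:
p(x) = (x + 1)(x - 4)
After multiplying by (x + 1): x + 1
After multiplying by (x - 4): x^2 - 3x - 4

x^2 - 3x - 4


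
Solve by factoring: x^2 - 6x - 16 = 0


We need two numbers that multiply to -16 and add to -6.
Those numbers are 2 and -8 (since 2 * (-8) = -16 and 2 + (-8) = -6).
So x^2 - 6x - 16 = (x + 2)(x - 8) = 0
Setting each factor to zero: x = -2 or x = 8

x = -2, x = 8


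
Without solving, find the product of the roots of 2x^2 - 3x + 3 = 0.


By Vieta's formulas for ax^2 + bx + c = 0:
  Sum of roots = -b/a
  Product of roots = c/a

Here a = 2, b = -3, c = 3
Sum = -(-3)/2 = 3/2
Product = 3/2 = 3/2

Product = 3/2


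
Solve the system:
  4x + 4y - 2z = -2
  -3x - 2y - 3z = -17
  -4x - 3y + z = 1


Using Cramer's rule. Expand each determinant along the first row.
D  = 4*[(-2)*1 - (-3)*(-3)] - 4*[(-3)*1 - (-3)*(-4)] + (-2)*[(-3)*(-3) - (-2)*(-4)]
  = 4*(-11) - 4*(-15) + (-2)*(1) = 14
Dx = (-2)*[(-2)*1 - (-3)*(-3)] - 4*[(-17)*1 - (-3)*1] + (-2)*[(-17)*(-3) - (-2)*1]
  = (-2)*(-11) - 4*(-14) + (-2)*(53) = -28
Dy = 4*[(-17)*1 - (-3)*1] - (-2)*[(-3)*1 - (-3)*(-4)] + (-2)*[(-3)*1 - (-17)*(-4)]
  = 4*(-14) - (-2)*(-15) + (-2)*(-71) = 56
Dz = 4*[(-2)*1 - (-17)*(-3)] - 4*[(-3)*1 - (-17)*(-4)] + (-2)*[(-3)*(-3) - (-2)*(-4)]
  = 4*(-53) - 4*(-71) + (-2)*(1) = 70
x = Dx/D = -28/14 = -2, y = Dy/D = 56/14 = 4, z = Dz/D = 70/14 = 5
Check eq1: (4)(-2) + (4)(4) + (-2)(5) = -2 = -2 ✓
Check eq2: (-3)(-2) + (-2)(4) + (-3)(5) = -17 = -17 ✓
Check eq3: (-4)(-2) + (-3)(4) + (1)(5) = 1 = 1 ✓

x = -2, y = 4, z = 5


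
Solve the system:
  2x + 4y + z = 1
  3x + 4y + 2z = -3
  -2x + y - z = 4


Using Cramer's rule. Expand each determinant along the first row.
D  = 2*[4*(-1) - 2*1] - 4*[3*(-1) - 2*(-2)] + 1*[3*1 - 4*(-2)]
  = 2*(-6) - 4*(1) + 1*(11) = -5
Dx = 1*[4*(-1) - 2*1] - 4*[(-3)*(-1) - 2*4] + 1*[(-3)*1 - 4*4]
  = 1*(-6) - 4*(-5) + 1*(-19) = -5
Dy = 2*[(-3)*(-1) - 2*4] - 1*[3*(-1) - 2*(-2)] + 1*[3*4 - (-3)*(-2)]
  = 2*(-5) - 1*(1) + 1*(6) = -5
Dz = 2*[4*4 - (-3)*1] - 4*[3*4 - (-3)*(-2)] + 1*[3*1 - 4*(-2)]
  = 2*(19) - 4*(6) + 1*(11) = 25
x = Dx/D = -5/-5 = 1, y = Dy/D = -5/-5 = 1, z = Dz/D = 25/-5 = -5
Check eq1: (2)(1) + (4)(1) + (1)(-5) = 1 = 1 ✓
Check eq2: (3)(1) + (4)(1) + (2)(-5) = -3 = -3 ✓
Check eq3: (-2)(1) + (1)(1) + (-1)(-5) = 4 = 4 ✓

x = 1, y = 1, z = -5


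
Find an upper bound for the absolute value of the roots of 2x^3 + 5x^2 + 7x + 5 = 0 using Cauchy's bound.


Cauchy's bound: all roots r satisfy |r| <= 1 + max(|a_i/a_n|) for i = 0,...,n-1
where a_n is the leading coefficient.

Coefficients: [2, 5, 7, 5]
Leading coefficient a_n = 2
Ratios |a_i/a_n|: 5/2, 7/2, 5/2
Maximum ratio: 7/2
Cauchy's bound: |r| <= 1 + 7/2 = 9/2

Upper bound = 9/2


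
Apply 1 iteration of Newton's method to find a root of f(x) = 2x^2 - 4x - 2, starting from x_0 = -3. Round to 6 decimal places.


Newton's method: x_(n+1) = x_n - f(x_n)/f'(x_n)
f(x) = 2x^2 - 4x - 2
f'(x) = 4x - 4

Iteration 1:
  f(-3.000000) = 28.000000
  f'(-3.000000) = -16.000000
  x_1 = -3.000000 - (28.000000)/(-16.000000) = -1.250000

x_1 = -1.250000


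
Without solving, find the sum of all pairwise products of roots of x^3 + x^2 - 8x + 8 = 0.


By Vieta's formulas for x^3 + bx^2 + cx + d = 0:
  r1 + r2 + r3 = -b/a = -1
  r1*r2 + r1*r3 + r2*r3 = c/a = -8
  r1*r2*r3 = -d/a = -8


Sum of pairwise products = -8


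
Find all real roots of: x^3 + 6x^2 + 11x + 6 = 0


Let p(x) = x^3 + 6x^2 + 11x + 6. By the rational root theorem (leading coefficient 1), any rational root is an integer divisor of 6: try ±1, ±2, ... in turn.
Test x = 1: value = 24 ≠ 0.
Test x = -1: value = 0 ✓, so (x + 1) is a factor.
Synthetic division by (x + 1): bring down 1; 1(-1) + 6 = 5; 5(-1) + 11 = 6; 6(-1) + 6 = 0 → quotient x^2 + 5x + 6, remainder 0.
Solve the quadratic x^2 + 5x + 6 = 0: discriminant = 5^2 - 4(1)(6) = 25 - 24 = 1.
sqrt(1) = 1, so x = (-5 ± 1)/2: x = -2 or x = -3.

x = -3, x = -2, x = -1


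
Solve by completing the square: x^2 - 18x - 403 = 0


Start: x^2 - 18x - 403 = 0
Move constant: x^2 - 18x = 403
Half of -18 is -9, squared is 81
Add 81 to both sides: x^2 - 18x + 81 = 484
(x - 9)^2 = 484
x - 9 = ±22
x = 9 + 22 = 31 or x = 9 - 22 = -13

x = -13, x = 31


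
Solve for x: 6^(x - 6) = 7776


Express both sides with the same base.
7776 = 6^5
Since the bases match, equate exponents: x - 6 = 5
So x = 5 - (-6) = 11

x = 11


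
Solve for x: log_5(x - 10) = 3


Convert to exponential form: x - 10 = 5^3 = 125
x = 125 + 10 = 135
Check: log_5(135 - 10) = log_5(125) = log_5(125) = 3 ✓

x = 135


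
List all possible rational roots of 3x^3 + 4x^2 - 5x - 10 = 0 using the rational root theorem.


Rational root theorem: possible roots are ±p/q where:
  p divides the constant term (-10): p ∈ {1, 2, 5, 10}
  q divides the leading coefficient (3): q ∈ {1, 3}

All possible rational roots: -10, -5, -10/3, -2, -5/3, -1, -2/3, -1/3, 1/3, 2/3, 1, 5/3, 2, 10/3, 5, 10

-10, -5, -10/3, -2, -5/3, -1, -2/3, -1/3, 1/3, 2/3, 1, 5/3, 2, 10/3, 5, 10


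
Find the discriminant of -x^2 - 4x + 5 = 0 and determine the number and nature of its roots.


For ax^2 + bx + c = 0, discriminant D = b^2 - 4ac
Here a = -1, b = -4, c = 5
D = (-4)^2 - 4(-1)(5) = 16 + 20 = 36

D = 36 > 0 and is a perfect square (sqrt = 6)
The equation has 2 distinct real rational roots.

Discriminant = 36, 2 distinct real rational roots


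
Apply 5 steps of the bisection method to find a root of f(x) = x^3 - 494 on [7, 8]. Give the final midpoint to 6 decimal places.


f(x) = x^3 - 494
f(7) = -151 < 0
f(8) = 18 > 0

Step 1: midpoint = (7.000000 + 8.000000)/2 = 7.500000
  f(7.500000) = -72.125000
  f(mid) < 0, so root is in [7.500000, 8.000000]

Step 2: midpoint = (7.500000 + 8.000000)/2 = 7.750000
  f(7.750000) = -28.515625
  f(mid) < 0, so root is in [7.750000, 8.000000]

Step 3: midpoint = (7.750000 + 8.000000)/2 = 7.875000
  f(7.875000) = -5.626953
  f(mid) < 0, so root is in [7.875000, 8.000000]

Step 4: midpoint = (7.875000 + 8.000000)/2 = 7.937500
  f(7.937500) = 6.093506
  f(mid) > 0, so root is in [7.875000, 7.937500]

Step 5: midpoint = (7.875000 + 7.937500)/2 = 7.906250
  f(7.906250) = 0.210114
  f(mid) > 0, so root is in [7.875000, 7.906250]

midpoint = 7.906250


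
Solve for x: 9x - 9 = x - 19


Starting with: 9x - 9 = x - 19
Move all x terms to left: (9 - 1)x = -19 + 9
Simplify: 8x = -10
Divide both sides by 8: x = -5/4

x = -5/4


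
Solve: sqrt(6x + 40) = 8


Square both sides: 6x + 40 = 8^2 = 64
6x = 64 - 40 = 24
x = 4
Check: sqrt(6*4 + 40) = sqrt(64) = 8 ✓

x = 4


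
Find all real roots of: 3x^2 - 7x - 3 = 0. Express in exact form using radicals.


Using the quadratic formula: x = (-b ± sqrt(b^2 - 4ac)) / (2a)
Here a = 3, b = -7, c = -3
Discriminant = b^2 - 4ac = (-7)^2 - 4(3)(-3) = 49 + 36 = 85
Since discriminant = 85 > 0, there are two real roots.
x = (7 ± sqrt(85)) / 6
Numerically: x ≈ 2.7033 or x ≈ -0.3699

x = (7 + sqrt(85)) / 6 or x = (7 - sqrt(85)) / 6


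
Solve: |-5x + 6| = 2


An absolute value equation |expr| = 2 gives two cases:
Case 1: -5x + 6 = 2
  -5x = -4, so x = 4/5
Case 2: -5x + 6 = -2
  -5x = -8, so x = 8/5

x = 4/5, x = 8/5


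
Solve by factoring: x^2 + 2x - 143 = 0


We need two numbers that multiply to -143 and add to 2.
Those numbers are 13 and -11 (since 13 * (-11) = -143 and 13 + (-11) = 2).
So x^2 + 2x - 143 = (x + 13)(x - 11) = 0
Setting each factor to zero: x = -13 or x = 11

x = -13, x = 11


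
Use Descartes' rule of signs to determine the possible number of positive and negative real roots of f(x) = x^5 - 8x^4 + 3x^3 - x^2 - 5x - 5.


Descartes' rule of signs:

For positive roots, count sign changes in f(x) = x^5 - 8x^4 + 3x^3 - x^2 - 5x - 5:
Signs of coefficients: +, -, +, -, -, -
Number of sign changes: 3
Possible positive real roots: 3, 1

For negative roots, examine f(-x) = -x^5 - 8x^4 - 3x^3 - x^2 + 5x - 5:
Signs of coefficients: -, -, -, -, +, -
Number of sign changes: 2
Possible negative real roots: 2, 0

Positive roots: 3 or 1; Negative roots: 2 or 0


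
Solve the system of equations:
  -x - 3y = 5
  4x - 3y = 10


Using Cramer's rule:
Determinant D = (-1)(-3) - (4)(-3) = 3 + 12 = 15
Dx = (5)(-3) - (10)(-3) = -15 + 30 = 15
Dy = (-1)(10) - (4)(5) = -10 - 20 = -30
x = Dx/D = 15/15 = 1
y = Dy/D = -30/15 = -2

x = 1, y = -2


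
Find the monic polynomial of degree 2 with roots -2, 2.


A monic polynomial with roots -2, 2 is:
p(x) = (x + 2)(x - 2)
After multiplying by (x + 2): x + 2
After multiplying by (x - 2): x^2 - 4

x^2 - 4


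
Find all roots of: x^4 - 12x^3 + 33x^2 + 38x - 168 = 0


Let p(x) = x^4 - 12x^3 + 33x^2 + 38x - 168. By the rational root theorem (leading coefficient 1), any rational root is an integer divisor of 168: try ±1, ±2, ... in turn.
Test x = 1: value = -108 ≠ 0.
Test x = -1: value = -160 ≠ 0.
Test x = 2: value = -40 ≠ 0.
Test x = -2: value = 0 ✓, so (x + 2) is a factor.
Synthetic division by (x + 2): bring down 1; 1(-2) - 12 = -14; (-14)(-2) + 33 = 61; 61(-2) + 38 = -84; (-84)(-2) - 168 = 0 → quotient x^3 - 14x^2 + 61x - 84, remainder 0.
Continue with the quotient x^3 - 14x^2 + 61x - 84 (candidates must divide 84; re-test x = -2 first in case it repeats).
Test x = -2: value = -270 ≠ 0.
Test x = 3: value = 0 ✓, so (x - 3) is a factor.
Synthetic division by (x - 3): bring down 1; 1(3) - 14 = -11; (-11)(3) + 61 = 28; 28(3) - 84 = 0 → quotient x^2 - 11x + 28, remainder 0.
Solve the quadratic x^2 - 11x + 28 = 0: discriminant = (-11)^2 - 4(1)(28) = 121 - 112 = 9.
sqrt(9) = 3, so x = (11 ± 3)/2: x = 7 or x = 4.
Collecting all roots found:

x = -2, x = 3, x = 4, x = 7


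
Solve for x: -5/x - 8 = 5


Subtract -8 from both sides: -5/x = 13
Multiply both sides by x: -5 = 13 * x
Divide by 13: x = -5/13

x = -5/13


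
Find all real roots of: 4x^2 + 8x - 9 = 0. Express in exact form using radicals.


Using the quadratic formula: x = (-b ± sqrt(b^2 - 4ac)) / (2a)
Here a = 4, b = 8, c = -9
Discriminant = b^2 - 4ac = 8^2 - 4(4)(-9) = 64 + 144 = 208
Since discriminant = 208 > 0, there are two real roots.
x = (-8 ± 4*sqrt(13)) / 8
Simplifying: x = (-2 ± sqrt(13)) / 2
Numerically: x ≈ 0.8028 or x ≈ -2.8028

x = (-2 + sqrt(13)) / 2 or x = (-2 - sqrt(13)) / 2


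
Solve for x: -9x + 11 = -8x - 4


Starting with: -9x + 11 = -8x - 4
Move all x terms to left: (-9 + 8)x = -4 - 11
Simplify: -x = -15
Divide both sides by -1: x = 15

x = 15


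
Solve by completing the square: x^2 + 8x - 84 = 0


Start: x^2 + 8x - 84 = 0
Move constant: x^2 + 8x = 84
Half of 8 is 4, squared is 16
Add 16 to both sides: x^2 + 8x + 16 = 100
(x + 4)^2 = 100
x + 4 = ±10
x = -4 + 10 = 6 or x = -4 - 10 = -14

x = -14, x = 6


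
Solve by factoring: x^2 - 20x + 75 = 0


We need two numbers that multiply to 75 and add to -20.
Those numbers are -15 and -5 (since (-15) * (-5) = 75 and (-15) + (-5) = -20).
So x^2 - 20x + 75 = (x - 15)(x - 5) = 0
Setting each factor to zero: x = 15 or x = 5

x = 5, x = 15


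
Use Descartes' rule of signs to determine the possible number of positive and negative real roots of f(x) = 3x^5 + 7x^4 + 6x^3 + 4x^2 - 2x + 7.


Descartes' rule of signs:

For positive roots, count sign changes in f(x) = 3x^5 + 7x^4 + 6x^3 + 4x^2 - 2x + 7:
Signs of coefficients: +, +, +, +, -, +
Number of sign changes: 2
Possible positive real roots: 2, 0

For negative roots, examine f(-x) = -3x^5 + 7x^4 - 6x^3 + 4x^2 + 2x + 7:
Signs of coefficients: -, +, -, +, +, +
Number of sign changes: 3
Possible negative real roots: 3, 1

Positive roots: 2 or 0; Negative roots: 3 or 1


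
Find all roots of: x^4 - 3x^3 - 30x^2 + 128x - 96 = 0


Let p(x) = x^4 - 3x^3 - 30x^2 + 128x - 96. By the rational root theorem (leading coefficient 1), any rational root is an integer divisor of 96: try ±1, ±2, ... in turn.
Test x = 1: value = 0 ✓, so (x - 1) is a factor.
Synthetic division by (x - 1): bring down 1; 1(1) - 3 = -2; (-2)(1) - 30 = -32; (-32)(1) + 128 = 96; 96(1) - 96 = 0 → quotient x^3 - 2x^2 - 32x + 96, remainder 0.
Continue with the quotient x^3 - 2x^2 - 32x + 96 (candidates must divide 96; re-test x = 1 first in case it repeats).
Test x = 1: value = 63 ≠ 0.
Test x = -1: value = 125 ≠ 0.
Test x = 2: value = 32 ≠ 0.
Test x = -2: value = 144 ≠ 0.
Test x = 3: value = 9 ≠ 0.
Test x = -3: value = 147 ≠ 0.
Test x = 4: value = 0 ✓, so (x - 4) is a factor.
Synthetic division by (x - 4): bring down 1; 1(4) - 2 = 2; 2(4) - 32 = -24; (-24)(4) + 96 = 0 → quotient x^2 + 2x - 24, remainder 0.
Solve the quadratic x^2 + 2x - 24 = 0: discriminant = 2^2 - 4(1)(-24) = 4 + 96 = 100.
sqrt(100) = 10, so x = (-2 ± 10)/2: x = 4 or x = -6.
Collecting all roots found:

x = -6, x = 1, x = 4 (multiplicity 2)
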